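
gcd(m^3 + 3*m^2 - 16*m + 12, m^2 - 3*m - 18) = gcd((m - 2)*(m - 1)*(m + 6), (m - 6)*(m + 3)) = 1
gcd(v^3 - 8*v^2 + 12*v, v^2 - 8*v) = v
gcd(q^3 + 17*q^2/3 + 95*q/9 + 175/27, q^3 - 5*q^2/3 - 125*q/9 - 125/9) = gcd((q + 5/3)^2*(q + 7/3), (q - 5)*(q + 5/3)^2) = q^2 + 10*q/3 + 25/9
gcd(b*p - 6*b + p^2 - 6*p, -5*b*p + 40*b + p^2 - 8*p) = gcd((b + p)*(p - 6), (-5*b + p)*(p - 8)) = 1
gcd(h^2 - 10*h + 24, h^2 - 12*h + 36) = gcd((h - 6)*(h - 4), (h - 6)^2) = h - 6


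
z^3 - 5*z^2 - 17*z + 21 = (z - 7)*(z - 1)*(z + 3)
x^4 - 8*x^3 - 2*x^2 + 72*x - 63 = (x - 7)*(x - 3)*(x - 1)*(x + 3)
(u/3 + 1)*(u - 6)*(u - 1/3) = u^3/3 - 10*u^2/9 - 17*u/3 + 2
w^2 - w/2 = w*(w - 1/2)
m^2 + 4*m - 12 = (m - 2)*(m + 6)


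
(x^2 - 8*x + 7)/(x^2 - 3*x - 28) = (x - 1)/(x + 4)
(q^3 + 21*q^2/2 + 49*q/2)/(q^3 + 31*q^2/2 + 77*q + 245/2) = q/(q + 5)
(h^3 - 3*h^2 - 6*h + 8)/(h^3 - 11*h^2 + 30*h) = (h^3 - 3*h^2 - 6*h + 8)/(h*(h^2 - 11*h + 30))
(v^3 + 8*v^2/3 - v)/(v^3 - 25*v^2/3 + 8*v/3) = (v + 3)/(v - 8)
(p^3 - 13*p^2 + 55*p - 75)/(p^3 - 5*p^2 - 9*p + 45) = (p - 5)/(p + 3)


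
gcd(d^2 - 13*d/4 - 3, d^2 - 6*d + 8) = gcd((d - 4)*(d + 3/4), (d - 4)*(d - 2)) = d - 4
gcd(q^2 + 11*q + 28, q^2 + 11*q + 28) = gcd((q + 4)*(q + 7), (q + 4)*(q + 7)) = q^2 + 11*q + 28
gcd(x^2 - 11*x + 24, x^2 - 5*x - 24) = x - 8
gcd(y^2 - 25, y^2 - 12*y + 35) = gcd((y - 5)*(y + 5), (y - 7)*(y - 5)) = y - 5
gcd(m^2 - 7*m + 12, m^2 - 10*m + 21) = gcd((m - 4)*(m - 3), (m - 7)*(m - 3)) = m - 3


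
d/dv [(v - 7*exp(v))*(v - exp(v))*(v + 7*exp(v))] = -v^2*exp(v) + 3*v^2 - 98*v*exp(2*v) - 2*v*exp(v) + 147*exp(3*v) - 49*exp(2*v)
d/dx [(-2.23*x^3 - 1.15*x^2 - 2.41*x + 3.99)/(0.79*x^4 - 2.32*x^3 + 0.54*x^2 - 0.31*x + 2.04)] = (1.7617*x^6 + 1.817*x^5 + 1.8395*x^4 - 22.4082*x^3 + 15.7807*x^2 - 9.0012*x - 3.6795)/(0.6241*x^8 - 3.6656*x^7 + 6.2356*x^6 - 2.9954*x^5 + 4.9532*x^4 - 9.8004*x^3 + 2.2993*x^2 - 1.2648*x + 4.1616)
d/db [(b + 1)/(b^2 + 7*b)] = (b*(b + 7) - (b + 1)*(2*b + 7))/(b^2*(b + 7)^2)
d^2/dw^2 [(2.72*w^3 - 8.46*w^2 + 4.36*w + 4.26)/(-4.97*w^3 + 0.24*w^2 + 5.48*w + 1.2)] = (-4.54747350886464e-13*w^7 + 411.450396000001*w^6 - 1090.660536*w^5 - 43.6922640000003*w^4 + 365.628864*w^3 + 260.694*w^2 - 202.023072*w - 171.697728)/(122.763473*w^9 - 17.784648*w^8 - 405.22398*w^7 - 49.7178*w^6 + 455.39448*w^5 + 174.267072*w^4 - 152.565632*w^3 - 109.14624*w^2 - 23.6736*w - 1.728)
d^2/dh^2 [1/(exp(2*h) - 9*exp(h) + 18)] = ((9 - 4*exp(h))*(exp(2*h) - 9*exp(h) + 18) + 2*(2*exp(h) - 9)^2*exp(h))*exp(h)/(exp(2*h) - 9*exp(h) + 18)^3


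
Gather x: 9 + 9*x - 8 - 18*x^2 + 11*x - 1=-18*x^2 + 20*x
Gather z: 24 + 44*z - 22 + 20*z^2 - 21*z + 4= 20*z^2 + 23*z + 6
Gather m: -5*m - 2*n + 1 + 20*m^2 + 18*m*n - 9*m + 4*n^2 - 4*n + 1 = 20*m^2 + m*(18*n - 14) + 4*n^2 - 6*n + 2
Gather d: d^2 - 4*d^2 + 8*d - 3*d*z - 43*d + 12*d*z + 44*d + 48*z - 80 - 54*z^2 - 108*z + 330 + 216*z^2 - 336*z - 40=-3*d^2 + d*(9*z + 9) + 162*z^2 - 396*z + 210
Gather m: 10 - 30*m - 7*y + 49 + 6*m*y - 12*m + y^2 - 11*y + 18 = m*(6*y - 42) + y^2 - 18*y + 77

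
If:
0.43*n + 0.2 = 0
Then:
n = -0.47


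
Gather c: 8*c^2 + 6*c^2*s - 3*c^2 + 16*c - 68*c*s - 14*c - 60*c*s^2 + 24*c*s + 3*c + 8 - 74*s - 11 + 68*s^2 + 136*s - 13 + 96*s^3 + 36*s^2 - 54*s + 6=c^2*(6*s + 5) + c*(-60*s^2 - 44*s + 5) + 96*s^3 + 104*s^2 + 8*s - 10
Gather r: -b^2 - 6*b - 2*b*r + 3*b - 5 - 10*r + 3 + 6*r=-b^2 - 3*b + r*(-2*b - 4) - 2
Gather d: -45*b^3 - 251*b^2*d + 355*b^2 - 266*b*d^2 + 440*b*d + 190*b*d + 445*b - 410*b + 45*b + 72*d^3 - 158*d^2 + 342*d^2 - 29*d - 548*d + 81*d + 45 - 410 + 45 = -45*b^3 + 355*b^2 + 80*b + 72*d^3 + d^2*(184 - 266*b) + d*(-251*b^2 + 630*b - 496) - 320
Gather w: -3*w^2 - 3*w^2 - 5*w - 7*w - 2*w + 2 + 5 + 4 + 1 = -6*w^2 - 14*w + 12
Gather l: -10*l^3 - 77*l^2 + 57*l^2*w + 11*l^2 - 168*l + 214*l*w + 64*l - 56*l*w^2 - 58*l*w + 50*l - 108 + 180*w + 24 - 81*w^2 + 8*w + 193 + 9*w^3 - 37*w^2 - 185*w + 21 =-10*l^3 + l^2*(57*w - 66) + l*(-56*w^2 + 156*w - 54) + 9*w^3 - 118*w^2 + 3*w + 130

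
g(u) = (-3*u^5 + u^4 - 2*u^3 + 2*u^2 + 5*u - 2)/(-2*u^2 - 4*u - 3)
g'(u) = (4*u + 4)*(-3*u^5 + u^4 - 2*u^3 + 2*u^2 + 5*u - 2)/(-2*u^2 - 4*u - 3)^2 + (-15*u^4 + 4*u^3 - 6*u^2 + 4*u + 5)/(-2*u^2 - 4*u - 3) = (18*u^6 + 44*u^5 + 37*u^4 + 4*u^3 + 20*u^2 - 20*u - 23)/(4*u^4 + 16*u^3 + 28*u^2 + 24*u + 9)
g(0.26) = 0.14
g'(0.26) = -1.52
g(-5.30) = -359.67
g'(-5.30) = 169.29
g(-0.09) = 0.92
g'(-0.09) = -2.98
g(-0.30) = 1.64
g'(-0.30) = -3.85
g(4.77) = 104.17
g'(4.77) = 74.57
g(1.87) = 3.15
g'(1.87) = 7.41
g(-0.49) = 2.36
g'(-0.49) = -3.34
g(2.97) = 19.60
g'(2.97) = 24.20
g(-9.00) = -1436.29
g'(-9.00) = 433.23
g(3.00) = 20.33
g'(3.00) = 24.81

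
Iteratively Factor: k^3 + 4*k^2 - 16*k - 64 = (k - 4)*(k^2 + 8*k + 16) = (k - 4)*(k + 4)*(k + 4)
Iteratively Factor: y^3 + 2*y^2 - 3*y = (y)*(y^2 + 2*y - 3) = y*(y - 1)*(y + 3)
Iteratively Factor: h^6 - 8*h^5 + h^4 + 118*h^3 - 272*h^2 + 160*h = (h - 2)*(h^5 - 6*h^4 - 11*h^3 + 96*h^2 - 80*h) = (h - 2)*(h - 1)*(h^4 - 5*h^3 - 16*h^2 + 80*h) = (h - 2)*(h - 1)*(h + 4)*(h^3 - 9*h^2 + 20*h) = h*(h - 2)*(h - 1)*(h + 4)*(h^2 - 9*h + 20) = h*(h - 5)*(h - 2)*(h - 1)*(h + 4)*(h - 4)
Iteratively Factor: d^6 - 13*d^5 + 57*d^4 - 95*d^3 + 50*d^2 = (d - 1)*(d^5 - 12*d^4 + 45*d^3 - 50*d^2) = (d - 5)*(d - 1)*(d^4 - 7*d^3 + 10*d^2) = d*(d - 5)*(d - 1)*(d^3 - 7*d^2 + 10*d) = d*(d - 5)*(d - 2)*(d - 1)*(d^2 - 5*d) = d*(d - 5)^2*(d - 2)*(d - 1)*(d)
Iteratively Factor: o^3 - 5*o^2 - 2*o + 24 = (o + 2)*(o^2 - 7*o + 12) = (o - 4)*(o + 2)*(o - 3)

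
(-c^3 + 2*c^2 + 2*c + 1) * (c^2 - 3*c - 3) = -c^5 + 5*c^4 - c^3 - 11*c^2 - 9*c - 3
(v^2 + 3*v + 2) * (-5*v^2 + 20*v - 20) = -5*v^4 + 5*v^3 + 30*v^2 - 20*v - 40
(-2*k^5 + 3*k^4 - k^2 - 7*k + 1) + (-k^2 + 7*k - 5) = -2*k^5 + 3*k^4 - 2*k^2 - 4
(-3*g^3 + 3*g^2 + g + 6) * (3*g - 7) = -9*g^4 + 30*g^3 - 18*g^2 + 11*g - 42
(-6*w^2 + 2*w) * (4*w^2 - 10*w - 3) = -24*w^4 + 68*w^3 - 2*w^2 - 6*w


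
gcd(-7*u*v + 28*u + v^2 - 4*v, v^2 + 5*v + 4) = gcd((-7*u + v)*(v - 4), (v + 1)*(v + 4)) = 1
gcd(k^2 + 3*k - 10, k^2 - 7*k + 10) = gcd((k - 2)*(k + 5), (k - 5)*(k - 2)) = k - 2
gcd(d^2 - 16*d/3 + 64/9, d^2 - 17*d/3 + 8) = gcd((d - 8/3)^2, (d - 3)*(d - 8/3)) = d - 8/3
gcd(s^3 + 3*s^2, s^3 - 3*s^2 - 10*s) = s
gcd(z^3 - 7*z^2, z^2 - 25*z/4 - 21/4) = z - 7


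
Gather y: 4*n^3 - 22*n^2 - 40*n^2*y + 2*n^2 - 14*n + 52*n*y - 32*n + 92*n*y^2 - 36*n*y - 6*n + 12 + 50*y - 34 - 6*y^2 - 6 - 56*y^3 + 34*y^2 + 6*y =4*n^3 - 20*n^2 - 52*n - 56*y^3 + y^2*(92*n + 28) + y*(-40*n^2 + 16*n + 56) - 28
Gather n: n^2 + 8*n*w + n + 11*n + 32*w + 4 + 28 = n^2 + n*(8*w + 12) + 32*w + 32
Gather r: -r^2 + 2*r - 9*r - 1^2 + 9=-r^2 - 7*r + 8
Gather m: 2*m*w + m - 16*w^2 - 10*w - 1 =m*(2*w + 1) - 16*w^2 - 10*w - 1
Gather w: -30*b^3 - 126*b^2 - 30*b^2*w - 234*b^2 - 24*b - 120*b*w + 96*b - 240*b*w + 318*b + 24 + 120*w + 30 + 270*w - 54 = -30*b^3 - 360*b^2 + 390*b + w*(-30*b^2 - 360*b + 390)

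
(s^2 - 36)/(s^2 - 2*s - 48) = (s - 6)/(s - 8)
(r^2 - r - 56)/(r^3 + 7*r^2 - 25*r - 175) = (r - 8)/(r^2 - 25)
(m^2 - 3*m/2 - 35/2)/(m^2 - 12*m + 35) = (m + 7/2)/(m - 7)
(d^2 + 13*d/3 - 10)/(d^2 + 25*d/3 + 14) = (3*d - 5)/(3*d + 7)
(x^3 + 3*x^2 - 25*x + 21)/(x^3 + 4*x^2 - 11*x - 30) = (x^2 + 6*x - 7)/(x^2 + 7*x + 10)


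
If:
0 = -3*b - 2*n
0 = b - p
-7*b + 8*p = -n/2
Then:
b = 0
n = 0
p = 0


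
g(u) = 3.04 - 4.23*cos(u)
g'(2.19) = 3.44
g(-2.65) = 6.77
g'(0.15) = 0.63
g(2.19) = 5.50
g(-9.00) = 6.89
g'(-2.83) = -1.30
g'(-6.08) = 0.85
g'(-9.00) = -1.74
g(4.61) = 3.47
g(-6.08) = -1.10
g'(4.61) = -4.21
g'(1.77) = 4.15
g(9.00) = 6.89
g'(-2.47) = -2.63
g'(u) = 4.23*sin(u)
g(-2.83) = 7.07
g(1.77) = 3.88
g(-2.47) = 6.35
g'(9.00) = 1.74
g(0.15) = -1.14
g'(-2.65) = -2.00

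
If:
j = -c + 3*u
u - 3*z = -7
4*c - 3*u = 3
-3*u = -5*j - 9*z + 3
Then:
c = -1/5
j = -18/5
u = -19/15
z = 86/45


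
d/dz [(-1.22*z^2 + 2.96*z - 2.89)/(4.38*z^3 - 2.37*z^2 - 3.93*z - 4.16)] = (5.3436*z^4 - 25.9296*z^3 + 49.7844*z^2 - 3.5482*z - 23.6713)/(19.1844*z^6 - 20.7612*z^5 - 28.8099*z^4 - 17.8134*z^3 + 35.1633*z^2 + 32.6976*z + 17.3056)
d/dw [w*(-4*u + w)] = -4*u + 2*w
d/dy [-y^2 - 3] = -2*y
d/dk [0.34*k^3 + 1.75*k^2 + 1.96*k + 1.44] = 1.02*k^2 + 3.5*k + 1.96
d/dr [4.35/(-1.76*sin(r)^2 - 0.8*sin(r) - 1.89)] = (15.312*sin(r) + 3.48)*cos(r)/(1.76*sin(r)^2 + 0.8*sin(r) + 1.89)^2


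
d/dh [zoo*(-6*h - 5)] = zoo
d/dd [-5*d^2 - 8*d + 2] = -10*d - 8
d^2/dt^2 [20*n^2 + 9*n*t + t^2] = 2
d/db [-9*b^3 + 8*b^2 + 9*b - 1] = -27*b^2 + 16*b + 9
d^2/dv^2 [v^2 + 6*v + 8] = 2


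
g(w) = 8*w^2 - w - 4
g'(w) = 16*w - 1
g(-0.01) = -3.99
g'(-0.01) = -1.16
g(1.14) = 5.26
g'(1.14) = 17.24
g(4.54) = 156.35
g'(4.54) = 71.64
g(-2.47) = 47.28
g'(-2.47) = -40.52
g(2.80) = 55.92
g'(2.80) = 43.80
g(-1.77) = 22.83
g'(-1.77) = -29.32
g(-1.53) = 16.26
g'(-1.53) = -25.48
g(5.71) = 251.12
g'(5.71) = 90.36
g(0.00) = -4.00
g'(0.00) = -1.00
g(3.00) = 65.00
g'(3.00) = 47.00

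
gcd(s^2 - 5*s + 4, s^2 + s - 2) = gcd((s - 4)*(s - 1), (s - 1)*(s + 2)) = s - 1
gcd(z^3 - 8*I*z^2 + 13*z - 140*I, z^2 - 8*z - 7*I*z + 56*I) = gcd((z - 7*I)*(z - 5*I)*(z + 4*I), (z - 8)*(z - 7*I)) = z - 7*I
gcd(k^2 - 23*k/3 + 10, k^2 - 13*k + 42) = k - 6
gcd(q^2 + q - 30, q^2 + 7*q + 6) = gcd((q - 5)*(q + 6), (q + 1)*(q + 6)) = q + 6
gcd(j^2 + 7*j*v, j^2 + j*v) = j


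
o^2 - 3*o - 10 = (o - 5)*(o + 2)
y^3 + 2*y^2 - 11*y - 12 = (y - 3)*(y + 1)*(y + 4)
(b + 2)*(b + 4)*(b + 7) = b^3 + 13*b^2 + 50*b + 56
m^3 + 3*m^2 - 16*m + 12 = (m - 2)*(m - 1)*(m + 6)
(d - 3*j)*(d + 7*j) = d^2 + 4*d*j - 21*j^2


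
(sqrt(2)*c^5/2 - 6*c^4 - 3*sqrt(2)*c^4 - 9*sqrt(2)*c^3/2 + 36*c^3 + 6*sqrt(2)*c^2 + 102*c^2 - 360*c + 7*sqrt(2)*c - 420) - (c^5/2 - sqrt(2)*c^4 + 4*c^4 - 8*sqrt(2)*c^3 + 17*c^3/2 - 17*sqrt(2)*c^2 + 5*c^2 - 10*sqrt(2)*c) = -c^5/2 + sqrt(2)*c^5/2 - 10*c^4 - 2*sqrt(2)*c^4 + 7*sqrt(2)*c^3/2 + 55*c^3/2 + 23*sqrt(2)*c^2 + 97*c^2 - 360*c + 17*sqrt(2)*c - 420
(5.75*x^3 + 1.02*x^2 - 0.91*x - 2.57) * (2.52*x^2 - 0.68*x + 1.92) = 14.49*x^5 - 1.3396*x^4 + 8.0532*x^3 - 3.8992*x^2 + 0.000399999999999956*x - 4.9344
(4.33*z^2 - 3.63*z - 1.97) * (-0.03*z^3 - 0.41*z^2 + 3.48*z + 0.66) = -0.1299*z^5 - 1.6664*z^4 + 16.6158*z^3 - 8.9669*z^2 - 9.2514*z - 1.3002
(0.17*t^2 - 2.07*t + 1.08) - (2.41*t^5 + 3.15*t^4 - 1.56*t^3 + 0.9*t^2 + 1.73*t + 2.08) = -2.41*t^5 - 3.15*t^4 + 1.56*t^3 - 0.73*t^2 - 3.8*t - 1.0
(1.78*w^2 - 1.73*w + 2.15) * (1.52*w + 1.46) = 2.7056*w^3 - 0.0308000000000002*w^2 + 0.7422*w + 3.139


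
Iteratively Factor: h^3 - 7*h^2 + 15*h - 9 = (h - 1)*(h^2 - 6*h + 9) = (h - 3)*(h - 1)*(h - 3)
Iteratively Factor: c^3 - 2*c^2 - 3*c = (c - 3)*(c^2 + c) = c*(c - 3)*(c + 1)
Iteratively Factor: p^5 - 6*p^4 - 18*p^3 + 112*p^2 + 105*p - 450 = (p - 5)*(p^4 - p^3 - 23*p^2 - 3*p + 90) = (p - 5)^2*(p^3 + 4*p^2 - 3*p - 18) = (p - 5)^2*(p + 3)*(p^2 + p - 6) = (p - 5)^2*(p + 3)^2*(p - 2)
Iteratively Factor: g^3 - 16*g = (g + 4)*(g^2 - 4*g) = g*(g + 4)*(g - 4)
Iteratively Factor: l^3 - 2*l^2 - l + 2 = (l - 2)*(l^2 - 1) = (l - 2)*(l - 1)*(l + 1)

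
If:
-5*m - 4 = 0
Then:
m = -4/5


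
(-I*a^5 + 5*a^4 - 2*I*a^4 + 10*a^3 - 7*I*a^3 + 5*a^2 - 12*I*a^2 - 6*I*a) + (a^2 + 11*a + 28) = -I*a^5 + 5*a^4 - 2*I*a^4 + 10*a^3 - 7*I*a^3 + 6*a^2 - 12*I*a^2 + 11*a - 6*I*a + 28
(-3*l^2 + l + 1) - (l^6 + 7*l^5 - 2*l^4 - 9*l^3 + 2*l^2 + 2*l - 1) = -l^6 - 7*l^5 + 2*l^4 + 9*l^3 - 5*l^2 - l + 2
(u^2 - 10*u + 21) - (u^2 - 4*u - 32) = 53 - 6*u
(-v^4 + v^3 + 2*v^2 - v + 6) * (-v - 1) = v^5 - 3*v^3 - v^2 - 5*v - 6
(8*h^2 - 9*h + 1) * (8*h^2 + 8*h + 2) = 64*h^4 - 8*h^3 - 48*h^2 - 10*h + 2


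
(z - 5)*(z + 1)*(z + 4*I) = z^3 - 4*z^2 + 4*I*z^2 - 5*z - 16*I*z - 20*I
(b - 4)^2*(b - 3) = b^3 - 11*b^2 + 40*b - 48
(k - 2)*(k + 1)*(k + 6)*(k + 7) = k^4 + 12*k^3 + 27*k^2 - 68*k - 84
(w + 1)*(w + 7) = w^2 + 8*w + 7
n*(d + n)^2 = d^2*n + 2*d*n^2 + n^3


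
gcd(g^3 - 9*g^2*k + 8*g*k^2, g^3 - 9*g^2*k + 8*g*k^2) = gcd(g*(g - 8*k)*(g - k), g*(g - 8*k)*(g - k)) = g^3 - 9*g^2*k + 8*g*k^2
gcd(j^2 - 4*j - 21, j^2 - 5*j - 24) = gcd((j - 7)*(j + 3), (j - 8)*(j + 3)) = j + 3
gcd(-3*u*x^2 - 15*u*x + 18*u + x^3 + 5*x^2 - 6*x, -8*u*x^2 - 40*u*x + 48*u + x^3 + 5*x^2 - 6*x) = x^2 + 5*x - 6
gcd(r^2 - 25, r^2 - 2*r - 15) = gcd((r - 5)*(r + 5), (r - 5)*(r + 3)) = r - 5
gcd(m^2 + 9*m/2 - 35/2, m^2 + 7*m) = m + 7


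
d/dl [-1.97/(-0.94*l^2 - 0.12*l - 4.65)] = (-3.7036*l - 0.2364)/(0.94*l^2 + 0.12*l + 4.65)^2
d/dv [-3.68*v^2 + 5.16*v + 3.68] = 5.16 - 7.36*v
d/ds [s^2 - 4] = 2*s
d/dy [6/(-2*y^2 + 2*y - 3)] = 12*(2*y - 1)/(2*y^2 - 2*y + 3)^2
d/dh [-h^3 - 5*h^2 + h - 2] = -3*h^2 - 10*h + 1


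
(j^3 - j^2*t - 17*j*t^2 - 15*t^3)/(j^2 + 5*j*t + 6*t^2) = (j^2 - 4*j*t - 5*t^2)/(j + 2*t)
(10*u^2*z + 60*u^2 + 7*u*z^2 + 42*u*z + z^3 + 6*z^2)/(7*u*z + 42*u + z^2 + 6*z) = (10*u^2 + 7*u*z + z^2)/(7*u + z)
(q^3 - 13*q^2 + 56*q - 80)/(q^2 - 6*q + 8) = (q^2 - 9*q + 20)/(q - 2)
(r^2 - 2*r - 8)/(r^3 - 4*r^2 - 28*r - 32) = (r - 4)/(r^2 - 6*r - 16)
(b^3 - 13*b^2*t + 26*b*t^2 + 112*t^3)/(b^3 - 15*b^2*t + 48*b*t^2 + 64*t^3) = (-b^2 + 5*b*t + 14*t^2)/(-b^2 + 7*b*t + 8*t^2)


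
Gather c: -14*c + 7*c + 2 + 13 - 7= 8 - 7*c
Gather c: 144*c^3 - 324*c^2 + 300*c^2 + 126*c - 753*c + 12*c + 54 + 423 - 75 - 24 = 144*c^3 - 24*c^2 - 615*c + 378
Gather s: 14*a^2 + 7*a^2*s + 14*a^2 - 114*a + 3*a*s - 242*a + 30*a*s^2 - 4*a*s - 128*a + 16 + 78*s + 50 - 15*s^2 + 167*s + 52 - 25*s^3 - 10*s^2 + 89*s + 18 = 28*a^2 - 484*a - 25*s^3 + s^2*(30*a - 25) + s*(7*a^2 - a + 334) + 136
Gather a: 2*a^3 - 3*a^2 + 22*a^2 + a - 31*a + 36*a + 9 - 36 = 2*a^3 + 19*a^2 + 6*a - 27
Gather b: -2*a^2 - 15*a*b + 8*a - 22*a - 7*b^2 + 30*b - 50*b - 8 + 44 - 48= -2*a^2 - 14*a - 7*b^2 + b*(-15*a - 20) - 12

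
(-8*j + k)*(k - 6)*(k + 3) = -8*j*k^2 + 24*j*k + 144*j + k^3 - 3*k^2 - 18*k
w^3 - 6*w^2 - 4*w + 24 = (w - 6)*(w - 2)*(w + 2)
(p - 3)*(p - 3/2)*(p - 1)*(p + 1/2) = p^4 - 5*p^3 + 25*p^2/4 - 9/4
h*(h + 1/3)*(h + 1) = h^3 + 4*h^2/3 + h/3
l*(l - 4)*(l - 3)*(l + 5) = l^4 - 2*l^3 - 23*l^2 + 60*l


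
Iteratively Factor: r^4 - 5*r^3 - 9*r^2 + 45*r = (r)*(r^3 - 5*r^2 - 9*r + 45) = r*(r + 3)*(r^2 - 8*r + 15) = r*(r - 5)*(r + 3)*(r - 3)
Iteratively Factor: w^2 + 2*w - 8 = (w + 4)*(w - 2)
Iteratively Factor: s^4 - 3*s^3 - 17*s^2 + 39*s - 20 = (s - 1)*(s^3 - 2*s^2 - 19*s + 20) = (s - 1)*(s + 4)*(s^2 - 6*s + 5) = (s - 1)^2*(s + 4)*(s - 5)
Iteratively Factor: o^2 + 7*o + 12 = (o + 4)*(o + 3)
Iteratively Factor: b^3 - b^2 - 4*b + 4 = (b + 2)*(b^2 - 3*b + 2) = (b - 1)*(b + 2)*(b - 2)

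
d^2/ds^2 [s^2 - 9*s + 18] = 2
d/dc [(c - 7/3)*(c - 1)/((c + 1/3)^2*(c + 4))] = 3*(-9*c^3 + 63*c^2 + 81*c - 215)/(27*c^5 + 243*c^4 + 657*c^3 + 505*c^2 + 152*c + 16)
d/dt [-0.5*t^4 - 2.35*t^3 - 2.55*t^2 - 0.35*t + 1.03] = -2.0*t^3 - 7.05*t^2 - 5.1*t - 0.35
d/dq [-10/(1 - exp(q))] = -5/(2*sinh(q/2)^2)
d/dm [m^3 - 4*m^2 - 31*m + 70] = 3*m^2 - 8*m - 31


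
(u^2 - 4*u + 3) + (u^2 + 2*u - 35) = 2*u^2 - 2*u - 32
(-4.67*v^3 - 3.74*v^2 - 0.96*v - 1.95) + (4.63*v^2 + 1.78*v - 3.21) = -4.67*v^3 + 0.89*v^2 + 0.82*v - 5.16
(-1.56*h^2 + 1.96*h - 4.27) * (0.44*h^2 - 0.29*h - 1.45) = -0.6864*h^4 + 1.3148*h^3 - 0.1852*h^2 - 1.6037*h + 6.1915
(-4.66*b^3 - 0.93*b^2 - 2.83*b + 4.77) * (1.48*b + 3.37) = -6.8968*b^4 - 17.0806*b^3 - 7.3225*b^2 - 2.4775*b + 16.0749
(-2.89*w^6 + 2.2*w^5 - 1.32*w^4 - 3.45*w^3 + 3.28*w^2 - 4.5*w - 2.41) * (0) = 0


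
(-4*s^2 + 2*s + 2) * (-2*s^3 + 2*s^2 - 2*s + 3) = 8*s^5 - 12*s^4 + 8*s^3 - 12*s^2 + 2*s + 6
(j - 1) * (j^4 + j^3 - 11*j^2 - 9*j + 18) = j^5 - 12*j^3 + 2*j^2 + 27*j - 18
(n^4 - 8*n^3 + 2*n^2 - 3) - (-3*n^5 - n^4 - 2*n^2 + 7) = 3*n^5 + 2*n^4 - 8*n^3 + 4*n^2 - 10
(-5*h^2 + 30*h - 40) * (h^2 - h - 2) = -5*h^4 + 35*h^3 - 60*h^2 - 20*h + 80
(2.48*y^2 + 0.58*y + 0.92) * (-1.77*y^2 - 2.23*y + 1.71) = -4.3896*y^4 - 6.557*y^3 + 1.319*y^2 - 1.0598*y + 1.5732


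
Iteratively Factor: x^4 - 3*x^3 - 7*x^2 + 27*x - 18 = (x - 1)*(x^3 - 2*x^2 - 9*x + 18) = (x - 1)*(x + 3)*(x^2 - 5*x + 6) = (x - 2)*(x - 1)*(x + 3)*(x - 3)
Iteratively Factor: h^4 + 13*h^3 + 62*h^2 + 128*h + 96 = (h + 4)*(h^3 + 9*h^2 + 26*h + 24) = (h + 3)*(h + 4)*(h^2 + 6*h + 8) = (h + 3)*(h + 4)^2*(h + 2)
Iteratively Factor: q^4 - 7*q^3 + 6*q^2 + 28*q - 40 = (q + 2)*(q^3 - 9*q^2 + 24*q - 20) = (q - 2)*(q + 2)*(q^2 - 7*q + 10) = (q - 2)^2*(q + 2)*(q - 5)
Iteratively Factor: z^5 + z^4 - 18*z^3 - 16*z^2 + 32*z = (z)*(z^4 + z^3 - 18*z^2 - 16*z + 32) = z*(z - 1)*(z^3 + 2*z^2 - 16*z - 32) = z*(z - 4)*(z - 1)*(z^2 + 6*z + 8) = z*(z - 4)*(z - 1)*(z + 2)*(z + 4)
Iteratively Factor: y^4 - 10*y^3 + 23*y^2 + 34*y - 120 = (y + 2)*(y^3 - 12*y^2 + 47*y - 60) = (y - 3)*(y + 2)*(y^2 - 9*y + 20) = (y - 4)*(y - 3)*(y + 2)*(y - 5)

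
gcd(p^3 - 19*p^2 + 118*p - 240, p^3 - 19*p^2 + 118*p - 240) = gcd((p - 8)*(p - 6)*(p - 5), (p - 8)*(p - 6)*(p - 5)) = p^3 - 19*p^2 + 118*p - 240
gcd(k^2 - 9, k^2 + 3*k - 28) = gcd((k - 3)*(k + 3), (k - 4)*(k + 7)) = 1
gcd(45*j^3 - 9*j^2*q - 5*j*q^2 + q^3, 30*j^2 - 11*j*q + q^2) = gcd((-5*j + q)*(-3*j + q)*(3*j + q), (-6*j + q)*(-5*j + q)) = -5*j + q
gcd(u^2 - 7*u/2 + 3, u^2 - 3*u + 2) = u - 2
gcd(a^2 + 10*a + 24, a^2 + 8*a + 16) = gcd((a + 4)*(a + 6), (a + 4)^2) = a + 4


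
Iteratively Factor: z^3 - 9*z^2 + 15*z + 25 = (z - 5)*(z^2 - 4*z - 5) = (z - 5)*(z + 1)*(z - 5)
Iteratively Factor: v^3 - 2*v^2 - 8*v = (v - 4)*(v^2 + 2*v) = (v - 4)*(v + 2)*(v)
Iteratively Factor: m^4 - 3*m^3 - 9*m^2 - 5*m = (m - 5)*(m^3 + 2*m^2 + m) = m*(m - 5)*(m^2 + 2*m + 1) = m*(m - 5)*(m + 1)*(m + 1)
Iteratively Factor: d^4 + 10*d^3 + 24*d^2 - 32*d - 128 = (d + 4)*(d^3 + 6*d^2 - 32) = (d + 4)^2*(d^2 + 2*d - 8) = (d - 2)*(d + 4)^2*(d + 4)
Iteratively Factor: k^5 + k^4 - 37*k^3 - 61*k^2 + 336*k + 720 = (k + 4)*(k^4 - 3*k^3 - 25*k^2 + 39*k + 180) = (k + 3)*(k + 4)*(k^3 - 6*k^2 - 7*k + 60) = (k - 4)*(k + 3)*(k + 4)*(k^2 - 2*k - 15) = (k - 4)*(k + 3)^2*(k + 4)*(k - 5)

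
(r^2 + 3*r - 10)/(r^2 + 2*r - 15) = (r - 2)/(r - 3)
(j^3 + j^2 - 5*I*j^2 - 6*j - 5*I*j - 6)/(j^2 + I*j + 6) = (j^2 + j*(1 - 3*I) - 3*I)/(j + 3*I)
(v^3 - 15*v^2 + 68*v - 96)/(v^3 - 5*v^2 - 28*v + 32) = (v^2 - 7*v + 12)/(v^2 + 3*v - 4)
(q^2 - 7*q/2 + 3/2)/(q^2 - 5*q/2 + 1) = (q - 3)/(q - 2)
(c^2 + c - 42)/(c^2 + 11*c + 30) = (c^2 + c - 42)/(c^2 + 11*c + 30)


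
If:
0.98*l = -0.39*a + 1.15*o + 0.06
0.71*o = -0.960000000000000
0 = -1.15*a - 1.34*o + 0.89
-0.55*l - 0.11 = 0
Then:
No Solution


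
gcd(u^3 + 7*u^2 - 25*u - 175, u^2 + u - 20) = u + 5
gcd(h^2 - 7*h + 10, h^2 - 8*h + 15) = h - 5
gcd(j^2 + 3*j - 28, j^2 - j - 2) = 1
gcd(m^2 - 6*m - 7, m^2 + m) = m + 1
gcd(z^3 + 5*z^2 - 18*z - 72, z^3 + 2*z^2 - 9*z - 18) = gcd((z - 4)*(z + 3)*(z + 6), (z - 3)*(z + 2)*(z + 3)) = z + 3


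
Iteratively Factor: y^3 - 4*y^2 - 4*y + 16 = (y - 4)*(y^2 - 4) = (y - 4)*(y - 2)*(y + 2)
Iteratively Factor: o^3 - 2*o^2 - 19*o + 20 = (o + 4)*(o^2 - 6*o + 5) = (o - 1)*(o + 4)*(o - 5)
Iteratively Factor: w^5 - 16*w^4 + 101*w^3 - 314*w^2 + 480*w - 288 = (w - 4)*(w^4 - 12*w^3 + 53*w^2 - 102*w + 72) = (w - 4)*(w - 2)*(w^3 - 10*w^2 + 33*w - 36) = (w - 4)*(w - 3)*(w - 2)*(w^2 - 7*w + 12) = (w - 4)*(w - 3)^2*(w - 2)*(w - 4)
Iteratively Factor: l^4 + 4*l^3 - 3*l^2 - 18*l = (l)*(l^3 + 4*l^2 - 3*l - 18) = l*(l - 2)*(l^2 + 6*l + 9) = l*(l - 2)*(l + 3)*(l + 3)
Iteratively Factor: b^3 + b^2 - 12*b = (b + 4)*(b^2 - 3*b) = b*(b + 4)*(b - 3)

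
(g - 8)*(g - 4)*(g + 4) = g^3 - 8*g^2 - 16*g + 128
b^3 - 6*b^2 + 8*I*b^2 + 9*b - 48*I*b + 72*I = (b - 3)^2*(b + 8*I)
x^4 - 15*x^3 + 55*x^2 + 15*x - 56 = (x - 8)*(x - 7)*(x - 1)*(x + 1)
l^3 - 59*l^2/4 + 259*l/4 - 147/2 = (l - 7)*(l - 6)*(l - 7/4)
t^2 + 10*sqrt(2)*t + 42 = (t + 3*sqrt(2))*(t + 7*sqrt(2))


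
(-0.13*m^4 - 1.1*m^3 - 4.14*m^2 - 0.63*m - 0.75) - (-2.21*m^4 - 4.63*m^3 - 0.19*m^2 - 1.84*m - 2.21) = 2.08*m^4 + 3.53*m^3 - 3.95*m^2 + 1.21*m + 1.46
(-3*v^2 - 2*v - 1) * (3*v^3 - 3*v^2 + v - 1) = -9*v^5 + 3*v^4 + 4*v^2 + v + 1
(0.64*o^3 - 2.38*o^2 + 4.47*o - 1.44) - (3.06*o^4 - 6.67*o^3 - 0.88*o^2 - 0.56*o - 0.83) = -3.06*o^4 + 7.31*o^3 - 1.5*o^2 + 5.03*o - 0.61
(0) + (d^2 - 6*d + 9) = d^2 - 6*d + 9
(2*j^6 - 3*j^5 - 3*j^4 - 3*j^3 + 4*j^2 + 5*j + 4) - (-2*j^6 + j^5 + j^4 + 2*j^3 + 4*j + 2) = 4*j^6 - 4*j^5 - 4*j^4 - 5*j^3 + 4*j^2 + j + 2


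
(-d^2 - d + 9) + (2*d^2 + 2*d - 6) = d^2 + d + 3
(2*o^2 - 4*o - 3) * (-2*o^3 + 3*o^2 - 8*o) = -4*o^5 + 14*o^4 - 22*o^3 + 23*o^2 + 24*o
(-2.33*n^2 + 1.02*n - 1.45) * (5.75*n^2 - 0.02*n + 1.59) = -13.3975*n^4 + 5.9116*n^3 - 12.0626*n^2 + 1.6508*n - 2.3055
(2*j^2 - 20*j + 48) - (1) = 2*j^2 - 20*j + 47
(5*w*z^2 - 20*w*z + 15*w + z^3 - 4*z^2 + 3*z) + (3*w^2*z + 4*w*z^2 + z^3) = 3*w^2*z + 9*w*z^2 - 20*w*z + 15*w + 2*z^3 - 4*z^2 + 3*z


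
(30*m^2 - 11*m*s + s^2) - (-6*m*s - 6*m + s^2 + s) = 30*m^2 - 5*m*s + 6*m - s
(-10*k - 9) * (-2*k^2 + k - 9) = 20*k^3 + 8*k^2 + 81*k + 81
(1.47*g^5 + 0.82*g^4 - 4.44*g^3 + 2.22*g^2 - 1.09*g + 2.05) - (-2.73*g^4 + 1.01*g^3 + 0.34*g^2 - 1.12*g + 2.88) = 1.47*g^5 + 3.55*g^4 - 5.45*g^3 + 1.88*g^2 + 0.03*g - 0.83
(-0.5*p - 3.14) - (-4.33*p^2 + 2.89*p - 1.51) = 4.33*p^2 - 3.39*p - 1.63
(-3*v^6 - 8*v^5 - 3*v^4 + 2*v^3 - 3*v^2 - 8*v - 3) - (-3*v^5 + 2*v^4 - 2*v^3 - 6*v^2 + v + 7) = -3*v^6 - 5*v^5 - 5*v^4 + 4*v^3 + 3*v^2 - 9*v - 10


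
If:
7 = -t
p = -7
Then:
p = -7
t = -7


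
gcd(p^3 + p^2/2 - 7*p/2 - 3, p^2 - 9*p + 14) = p - 2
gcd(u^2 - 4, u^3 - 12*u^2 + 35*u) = 1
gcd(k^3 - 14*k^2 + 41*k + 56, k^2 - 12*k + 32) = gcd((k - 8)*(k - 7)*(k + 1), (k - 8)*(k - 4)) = k - 8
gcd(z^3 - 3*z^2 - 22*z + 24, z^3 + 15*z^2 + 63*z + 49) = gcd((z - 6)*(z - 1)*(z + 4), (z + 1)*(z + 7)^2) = 1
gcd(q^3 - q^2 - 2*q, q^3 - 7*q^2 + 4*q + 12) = q^2 - q - 2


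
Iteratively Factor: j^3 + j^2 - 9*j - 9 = (j - 3)*(j^2 + 4*j + 3) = (j - 3)*(j + 3)*(j + 1)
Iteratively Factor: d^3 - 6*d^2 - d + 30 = (d - 3)*(d^2 - 3*d - 10) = (d - 3)*(d + 2)*(d - 5)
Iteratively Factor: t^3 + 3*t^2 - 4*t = (t - 1)*(t^2 + 4*t) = t*(t - 1)*(t + 4)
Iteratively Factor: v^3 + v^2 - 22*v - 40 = (v + 2)*(v^2 - v - 20) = (v + 2)*(v + 4)*(v - 5)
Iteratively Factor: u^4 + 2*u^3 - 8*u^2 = (u)*(u^3 + 2*u^2 - 8*u) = u*(u - 2)*(u^2 + 4*u) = u*(u - 2)*(u + 4)*(u)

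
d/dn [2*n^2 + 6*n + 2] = 4*n + 6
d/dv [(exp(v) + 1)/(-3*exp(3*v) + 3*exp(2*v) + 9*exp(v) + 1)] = (-3*(exp(v) + 1)*(-3*exp(2*v) + 2*exp(v) + 3) - 3*exp(3*v) + 3*exp(2*v) + 9*exp(v) + 1)*exp(v)/(-3*exp(3*v) + 3*exp(2*v) + 9*exp(v) + 1)^2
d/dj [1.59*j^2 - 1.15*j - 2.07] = 3.18*j - 1.15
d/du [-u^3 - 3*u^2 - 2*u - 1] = -3*u^2 - 6*u - 2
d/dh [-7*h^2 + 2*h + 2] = 2 - 14*h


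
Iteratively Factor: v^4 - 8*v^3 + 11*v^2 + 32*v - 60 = (v + 2)*(v^3 - 10*v^2 + 31*v - 30) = (v - 5)*(v + 2)*(v^2 - 5*v + 6) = (v - 5)*(v - 2)*(v + 2)*(v - 3)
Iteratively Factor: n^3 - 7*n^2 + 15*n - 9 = (n - 3)*(n^2 - 4*n + 3) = (n - 3)^2*(n - 1)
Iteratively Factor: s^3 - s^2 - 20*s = (s)*(s^2 - s - 20) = s*(s - 5)*(s + 4)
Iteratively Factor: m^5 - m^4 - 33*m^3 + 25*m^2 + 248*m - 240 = (m - 5)*(m^4 + 4*m^3 - 13*m^2 - 40*m + 48) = (m - 5)*(m + 4)*(m^3 - 13*m + 12) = (m - 5)*(m - 1)*(m + 4)*(m^2 + m - 12) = (m - 5)*(m - 3)*(m - 1)*(m + 4)*(m + 4)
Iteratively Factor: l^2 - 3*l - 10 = (l + 2)*(l - 5)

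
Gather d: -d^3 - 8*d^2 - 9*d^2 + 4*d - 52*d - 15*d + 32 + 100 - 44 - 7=-d^3 - 17*d^2 - 63*d + 81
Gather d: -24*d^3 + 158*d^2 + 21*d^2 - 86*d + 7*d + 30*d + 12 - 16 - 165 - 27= -24*d^3 + 179*d^2 - 49*d - 196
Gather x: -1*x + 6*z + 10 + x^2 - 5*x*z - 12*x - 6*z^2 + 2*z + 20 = x^2 + x*(-5*z - 13) - 6*z^2 + 8*z + 30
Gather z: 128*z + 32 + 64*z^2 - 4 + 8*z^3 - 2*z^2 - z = 8*z^3 + 62*z^2 + 127*z + 28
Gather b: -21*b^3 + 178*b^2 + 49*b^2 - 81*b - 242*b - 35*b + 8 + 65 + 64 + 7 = -21*b^3 + 227*b^2 - 358*b + 144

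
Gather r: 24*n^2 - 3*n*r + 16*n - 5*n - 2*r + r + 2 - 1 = 24*n^2 + 11*n + r*(-3*n - 1) + 1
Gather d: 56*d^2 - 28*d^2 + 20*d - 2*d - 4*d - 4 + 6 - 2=28*d^2 + 14*d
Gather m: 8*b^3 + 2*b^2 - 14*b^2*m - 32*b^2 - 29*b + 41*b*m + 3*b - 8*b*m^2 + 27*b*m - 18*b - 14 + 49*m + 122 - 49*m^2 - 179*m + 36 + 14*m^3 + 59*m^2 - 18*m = 8*b^3 - 30*b^2 - 44*b + 14*m^3 + m^2*(10 - 8*b) + m*(-14*b^2 + 68*b - 148) + 144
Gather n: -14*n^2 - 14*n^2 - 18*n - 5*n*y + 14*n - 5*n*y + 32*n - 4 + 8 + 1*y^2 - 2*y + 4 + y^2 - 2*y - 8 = -28*n^2 + n*(28 - 10*y) + 2*y^2 - 4*y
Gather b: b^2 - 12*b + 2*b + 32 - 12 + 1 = b^2 - 10*b + 21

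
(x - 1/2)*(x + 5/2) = x^2 + 2*x - 5/4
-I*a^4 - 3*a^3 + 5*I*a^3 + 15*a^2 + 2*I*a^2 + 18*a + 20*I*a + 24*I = (a - 6)*(a + 1)*(a - 4*I)*(-I*a + 1)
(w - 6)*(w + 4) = w^2 - 2*w - 24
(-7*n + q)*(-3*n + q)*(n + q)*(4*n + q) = 84*n^4 + 65*n^3*q - 25*n^2*q^2 - 5*n*q^3 + q^4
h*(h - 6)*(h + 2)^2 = h^4 - 2*h^3 - 20*h^2 - 24*h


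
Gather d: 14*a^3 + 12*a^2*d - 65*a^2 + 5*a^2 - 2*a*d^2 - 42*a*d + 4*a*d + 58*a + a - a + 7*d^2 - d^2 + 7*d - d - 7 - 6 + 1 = 14*a^3 - 60*a^2 + 58*a + d^2*(6 - 2*a) + d*(12*a^2 - 38*a + 6) - 12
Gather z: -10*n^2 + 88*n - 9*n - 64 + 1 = -10*n^2 + 79*n - 63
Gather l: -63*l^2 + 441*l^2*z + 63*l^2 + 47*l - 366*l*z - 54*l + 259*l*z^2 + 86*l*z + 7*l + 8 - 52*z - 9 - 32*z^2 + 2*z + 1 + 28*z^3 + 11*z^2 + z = 441*l^2*z + l*(259*z^2 - 280*z) + 28*z^3 - 21*z^2 - 49*z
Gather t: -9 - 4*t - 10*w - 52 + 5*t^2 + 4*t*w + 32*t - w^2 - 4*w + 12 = 5*t^2 + t*(4*w + 28) - w^2 - 14*w - 49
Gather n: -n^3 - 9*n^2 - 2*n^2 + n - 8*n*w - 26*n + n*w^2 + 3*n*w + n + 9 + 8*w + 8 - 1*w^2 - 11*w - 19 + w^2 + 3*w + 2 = -n^3 - 11*n^2 + n*(w^2 - 5*w - 24)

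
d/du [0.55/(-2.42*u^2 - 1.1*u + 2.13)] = (2.662*u + 0.605)/(2.42*u^2 + 1.1*u - 2.13)^2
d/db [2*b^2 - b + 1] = 4*b - 1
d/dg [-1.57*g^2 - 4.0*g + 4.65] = -3.14*g - 4.0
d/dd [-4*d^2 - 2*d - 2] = -8*d - 2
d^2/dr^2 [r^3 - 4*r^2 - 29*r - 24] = 6*r - 8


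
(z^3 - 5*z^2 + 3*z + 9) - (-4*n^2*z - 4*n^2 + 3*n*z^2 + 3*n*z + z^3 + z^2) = 4*n^2*z + 4*n^2 - 3*n*z^2 - 3*n*z - 6*z^2 + 3*z + 9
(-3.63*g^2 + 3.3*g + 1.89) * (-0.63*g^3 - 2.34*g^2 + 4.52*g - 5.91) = 2.2869*g^5 + 6.4152*g^4 - 25.3203*g^3 + 31.9467*g^2 - 10.9602*g - 11.1699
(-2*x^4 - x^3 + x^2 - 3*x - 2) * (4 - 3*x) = 6*x^5 - 5*x^4 - 7*x^3 + 13*x^2 - 6*x - 8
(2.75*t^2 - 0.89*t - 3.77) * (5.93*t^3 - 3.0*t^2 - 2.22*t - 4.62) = 16.3075*t^5 - 13.5277*t^4 - 25.7911*t^3 + 0.580800000000001*t^2 + 12.4812*t + 17.4174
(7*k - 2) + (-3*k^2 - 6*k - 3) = -3*k^2 + k - 5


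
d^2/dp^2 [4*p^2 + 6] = 8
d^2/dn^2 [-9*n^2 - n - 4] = -18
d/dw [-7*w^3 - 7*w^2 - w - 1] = -21*w^2 - 14*w - 1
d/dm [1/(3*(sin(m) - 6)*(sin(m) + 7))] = -(sin(2*m) + cos(m))/(3*(sin(m) - 6)^2*(sin(m) + 7)^2)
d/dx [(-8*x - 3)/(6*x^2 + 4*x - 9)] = 12*(4*x^2 + 3*x + 7)/(36*x^4 + 48*x^3 - 92*x^2 - 72*x + 81)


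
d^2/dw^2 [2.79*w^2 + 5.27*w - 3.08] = 5.58000000000000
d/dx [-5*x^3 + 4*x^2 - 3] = x*(8 - 15*x)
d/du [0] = 0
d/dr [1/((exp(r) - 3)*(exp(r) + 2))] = (1 - 2*exp(r))*exp(r)/(exp(4*r) - 2*exp(3*r) - 11*exp(2*r) + 12*exp(r) + 36)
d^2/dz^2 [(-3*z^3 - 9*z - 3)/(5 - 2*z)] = 6*(4*z^3 - 30*z^2 + 75*z + 34)/(8*z^3 - 60*z^2 + 150*z - 125)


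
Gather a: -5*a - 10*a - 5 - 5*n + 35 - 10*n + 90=-15*a - 15*n + 120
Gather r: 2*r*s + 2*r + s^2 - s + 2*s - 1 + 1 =r*(2*s + 2) + s^2 + s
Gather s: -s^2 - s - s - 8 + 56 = -s^2 - 2*s + 48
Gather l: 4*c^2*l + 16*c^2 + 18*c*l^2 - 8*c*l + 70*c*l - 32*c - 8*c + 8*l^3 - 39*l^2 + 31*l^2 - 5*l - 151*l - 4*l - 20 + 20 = 16*c^2 - 40*c + 8*l^3 + l^2*(18*c - 8) + l*(4*c^2 + 62*c - 160)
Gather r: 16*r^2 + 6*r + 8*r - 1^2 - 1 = 16*r^2 + 14*r - 2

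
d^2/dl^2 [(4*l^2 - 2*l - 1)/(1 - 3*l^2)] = 2*(18*l^3 - 9*l^2 + 18*l - 1)/(27*l^6 - 27*l^4 + 9*l^2 - 1)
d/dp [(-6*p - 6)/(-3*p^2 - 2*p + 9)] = 6*(3*p^2 + 2*p - 2*(p + 1)*(3*p + 1) - 9)/(3*p^2 + 2*p - 9)^2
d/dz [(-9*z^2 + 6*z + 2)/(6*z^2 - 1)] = 6*(-6*z^2 - z - 1)/(36*z^4 - 12*z^2 + 1)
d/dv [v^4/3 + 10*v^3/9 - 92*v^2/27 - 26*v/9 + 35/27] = 4*v^3/3 + 10*v^2/3 - 184*v/27 - 26/9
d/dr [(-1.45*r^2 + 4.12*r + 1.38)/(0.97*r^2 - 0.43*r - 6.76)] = (-3.3729*r^2 + 16.9268*r - 27.2578)/(0.9409*r^4 - 0.8342*r^3 - 12.9295*r^2 + 5.8136*r + 45.6976)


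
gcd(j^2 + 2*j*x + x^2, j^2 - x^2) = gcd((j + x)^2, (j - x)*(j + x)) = j + x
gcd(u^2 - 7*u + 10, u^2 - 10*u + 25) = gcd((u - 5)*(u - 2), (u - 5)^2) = u - 5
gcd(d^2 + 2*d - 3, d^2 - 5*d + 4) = d - 1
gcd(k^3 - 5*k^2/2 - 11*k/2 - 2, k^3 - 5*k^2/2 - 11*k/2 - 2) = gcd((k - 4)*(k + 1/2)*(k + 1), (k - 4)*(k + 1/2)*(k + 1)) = k^3 - 5*k^2/2 - 11*k/2 - 2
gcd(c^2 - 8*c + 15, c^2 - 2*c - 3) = c - 3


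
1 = 1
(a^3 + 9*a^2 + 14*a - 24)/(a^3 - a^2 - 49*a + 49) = (a^2 + 10*a + 24)/(a^2 - 49)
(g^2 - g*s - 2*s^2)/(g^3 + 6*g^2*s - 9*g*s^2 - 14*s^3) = 1/(g + 7*s)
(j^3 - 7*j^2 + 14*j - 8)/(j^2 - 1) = (j^2 - 6*j + 8)/(j + 1)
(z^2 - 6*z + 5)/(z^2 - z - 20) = (z - 1)/(z + 4)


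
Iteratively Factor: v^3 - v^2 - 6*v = (v - 3)*(v^2 + 2*v) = (v - 3)*(v + 2)*(v)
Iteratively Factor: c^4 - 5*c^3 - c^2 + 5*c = (c)*(c^3 - 5*c^2 - c + 5) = c*(c + 1)*(c^2 - 6*c + 5) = c*(c - 1)*(c + 1)*(c - 5)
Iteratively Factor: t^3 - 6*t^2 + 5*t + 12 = (t - 4)*(t^2 - 2*t - 3) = (t - 4)*(t - 3)*(t + 1)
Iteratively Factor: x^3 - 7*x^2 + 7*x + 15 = (x + 1)*(x^2 - 8*x + 15) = (x - 3)*(x + 1)*(x - 5)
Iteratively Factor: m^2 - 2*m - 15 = (m + 3)*(m - 5)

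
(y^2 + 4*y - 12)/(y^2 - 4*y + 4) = (y + 6)/(y - 2)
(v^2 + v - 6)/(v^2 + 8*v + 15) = (v - 2)/(v + 5)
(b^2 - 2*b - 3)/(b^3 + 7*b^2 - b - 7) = (b - 3)/(b^2 + 6*b - 7)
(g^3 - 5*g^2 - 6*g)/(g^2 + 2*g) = (g^2 - 5*g - 6)/(g + 2)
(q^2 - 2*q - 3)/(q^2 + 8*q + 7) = (q - 3)/(q + 7)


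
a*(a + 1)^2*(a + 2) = a^4 + 4*a^3 + 5*a^2 + 2*a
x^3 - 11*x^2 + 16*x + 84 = (x - 7)*(x - 6)*(x + 2)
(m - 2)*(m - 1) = m^2 - 3*m + 2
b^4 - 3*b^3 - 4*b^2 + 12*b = b*(b - 3)*(b - 2)*(b + 2)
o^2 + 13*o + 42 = (o + 6)*(o + 7)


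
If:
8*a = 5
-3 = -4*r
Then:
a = 5/8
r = 3/4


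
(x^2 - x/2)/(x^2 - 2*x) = (x - 1/2)/(x - 2)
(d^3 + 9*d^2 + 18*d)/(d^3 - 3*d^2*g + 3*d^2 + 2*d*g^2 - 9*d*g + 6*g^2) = d*(d + 6)/(d^2 - 3*d*g + 2*g^2)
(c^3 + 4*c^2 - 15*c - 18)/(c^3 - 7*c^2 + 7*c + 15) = (c + 6)/(c - 5)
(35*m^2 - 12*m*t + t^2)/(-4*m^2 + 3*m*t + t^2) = (35*m^2 - 12*m*t + t^2)/(-4*m^2 + 3*m*t + t^2)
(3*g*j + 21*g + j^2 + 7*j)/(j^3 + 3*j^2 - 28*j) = (3*g + j)/(j*(j - 4))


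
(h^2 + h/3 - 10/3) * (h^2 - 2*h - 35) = h^4 - 5*h^3/3 - 39*h^2 - 5*h + 350/3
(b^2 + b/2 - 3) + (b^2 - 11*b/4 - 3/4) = 2*b^2 - 9*b/4 - 15/4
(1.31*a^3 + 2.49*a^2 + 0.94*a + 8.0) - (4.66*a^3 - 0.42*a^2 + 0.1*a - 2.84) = -3.35*a^3 + 2.91*a^2 + 0.84*a + 10.84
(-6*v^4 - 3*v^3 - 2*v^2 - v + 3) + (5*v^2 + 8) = -6*v^4 - 3*v^3 + 3*v^2 - v + 11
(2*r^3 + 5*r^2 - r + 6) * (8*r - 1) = 16*r^4 + 38*r^3 - 13*r^2 + 49*r - 6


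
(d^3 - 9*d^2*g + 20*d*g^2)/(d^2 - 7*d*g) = (d^2 - 9*d*g + 20*g^2)/(d - 7*g)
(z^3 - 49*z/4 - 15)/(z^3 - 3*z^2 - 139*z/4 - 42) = (2*z^2 - 3*z - 20)/(2*z^2 - 9*z - 56)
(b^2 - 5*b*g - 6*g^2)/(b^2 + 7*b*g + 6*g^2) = (b - 6*g)/(b + 6*g)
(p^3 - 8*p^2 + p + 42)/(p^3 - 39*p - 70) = (p - 3)/(p + 5)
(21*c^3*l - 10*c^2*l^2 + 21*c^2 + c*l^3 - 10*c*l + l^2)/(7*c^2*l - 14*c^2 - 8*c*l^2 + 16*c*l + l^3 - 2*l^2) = (3*c^2*l - c*l^2 + 3*c - l)/(c*l - 2*c - l^2 + 2*l)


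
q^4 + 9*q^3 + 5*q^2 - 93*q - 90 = (q - 3)*(q + 1)*(q + 5)*(q + 6)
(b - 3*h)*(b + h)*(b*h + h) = b^3*h - 2*b^2*h^2 + b^2*h - 3*b*h^3 - 2*b*h^2 - 3*h^3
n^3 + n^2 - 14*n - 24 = (n - 4)*(n + 2)*(n + 3)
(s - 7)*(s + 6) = s^2 - s - 42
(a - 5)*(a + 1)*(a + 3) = a^3 - a^2 - 17*a - 15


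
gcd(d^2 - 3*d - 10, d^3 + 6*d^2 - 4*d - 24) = d + 2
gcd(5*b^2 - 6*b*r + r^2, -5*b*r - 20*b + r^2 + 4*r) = -5*b + r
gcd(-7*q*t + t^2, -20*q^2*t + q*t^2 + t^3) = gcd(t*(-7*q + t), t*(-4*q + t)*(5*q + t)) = t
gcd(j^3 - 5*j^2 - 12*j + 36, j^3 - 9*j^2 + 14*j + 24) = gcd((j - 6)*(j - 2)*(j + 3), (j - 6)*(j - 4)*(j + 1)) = j - 6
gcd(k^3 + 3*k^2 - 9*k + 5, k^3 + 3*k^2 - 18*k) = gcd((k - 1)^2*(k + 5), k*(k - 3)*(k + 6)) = 1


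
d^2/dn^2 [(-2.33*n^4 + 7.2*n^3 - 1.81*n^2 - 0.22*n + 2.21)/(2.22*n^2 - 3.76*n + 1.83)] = (-22.966344*n^6 + 116.693856*n^5 - 254.438796*n^4 + 369.210864*n^3 - 281.415384*n^2 + 39.35124*n + 29.38093)/(10.941048*n^6 - 55.592352*n^5 + 121.213332*n^4 - 144.809632*n^3 + 99.919098*n^2 - 37.775592*n + 6.128487)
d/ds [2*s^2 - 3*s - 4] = 4*s - 3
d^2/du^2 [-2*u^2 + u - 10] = -4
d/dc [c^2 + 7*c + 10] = 2*c + 7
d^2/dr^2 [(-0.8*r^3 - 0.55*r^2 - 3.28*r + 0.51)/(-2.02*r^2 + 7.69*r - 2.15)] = (-3.5527136788005e-15*r^5 - 1.4210854715202e-14*r^4 + 131.523564*r^3 - 106.178724*r^2 - 15.7488119999999*r + 57.655548)/(8.242408*r^6 - 94.134828*r^5 + 384.683346*r^4 - 655.142629*r^3 + 409.440195*r^2 - 106.641075*r + 9.938375)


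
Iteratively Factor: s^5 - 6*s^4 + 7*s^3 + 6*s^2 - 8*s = (s)*(s^4 - 6*s^3 + 7*s^2 + 6*s - 8) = s*(s - 2)*(s^3 - 4*s^2 - s + 4) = s*(s - 2)*(s + 1)*(s^2 - 5*s + 4) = s*(s - 4)*(s - 2)*(s + 1)*(s - 1)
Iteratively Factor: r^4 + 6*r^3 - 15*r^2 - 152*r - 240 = (r + 4)*(r^3 + 2*r^2 - 23*r - 60) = (r - 5)*(r + 4)*(r^2 + 7*r + 12) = (r - 5)*(r + 3)*(r + 4)*(r + 4)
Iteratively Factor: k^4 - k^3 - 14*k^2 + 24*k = (k - 2)*(k^3 + k^2 - 12*k) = k*(k - 2)*(k^2 + k - 12) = k*(k - 3)*(k - 2)*(k + 4)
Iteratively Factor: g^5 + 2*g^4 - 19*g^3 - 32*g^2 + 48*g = (g - 4)*(g^4 + 6*g^3 + 5*g^2 - 12*g) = (g - 4)*(g + 4)*(g^3 + 2*g^2 - 3*g) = (g - 4)*(g - 1)*(g + 4)*(g^2 + 3*g) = (g - 4)*(g - 1)*(g + 3)*(g + 4)*(g)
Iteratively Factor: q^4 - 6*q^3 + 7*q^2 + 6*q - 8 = (q + 1)*(q^3 - 7*q^2 + 14*q - 8) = (q - 1)*(q + 1)*(q^2 - 6*q + 8) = (q - 4)*(q - 1)*(q + 1)*(q - 2)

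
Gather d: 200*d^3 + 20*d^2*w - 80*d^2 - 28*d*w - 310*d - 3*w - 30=200*d^3 + d^2*(20*w - 80) + d*(-28*w - 310) - 3*w - 30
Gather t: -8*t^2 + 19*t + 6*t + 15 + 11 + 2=-8*t^2 + 25*t + 28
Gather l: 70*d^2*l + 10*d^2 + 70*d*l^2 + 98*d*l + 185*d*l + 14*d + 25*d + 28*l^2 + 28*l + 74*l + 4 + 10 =10*d^2 + 39*d + l^2*(70*d + 28) + l*(70*d^2 + 283*d + 102) + 14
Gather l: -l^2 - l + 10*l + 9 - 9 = -l^2 + 9*l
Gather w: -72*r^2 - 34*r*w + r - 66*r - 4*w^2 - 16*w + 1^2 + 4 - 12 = -72*r^2 - 65*r - 4*w^2 + w*(-34*r - 16) - 7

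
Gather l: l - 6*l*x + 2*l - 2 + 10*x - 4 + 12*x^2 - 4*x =l*(3 - 6*x) + 12*x^2 + 6*x - 6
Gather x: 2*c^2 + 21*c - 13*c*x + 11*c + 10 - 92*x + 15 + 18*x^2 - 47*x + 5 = 2*c^2 + 32*c + 18*x^2 + x*(-13*c - 139) + 30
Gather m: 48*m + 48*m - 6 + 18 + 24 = 96*m + 36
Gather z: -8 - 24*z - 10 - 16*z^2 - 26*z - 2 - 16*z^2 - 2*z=-32*z^2 - 52*z - 20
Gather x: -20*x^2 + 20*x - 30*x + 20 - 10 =-20*x^2 - 10*x + 10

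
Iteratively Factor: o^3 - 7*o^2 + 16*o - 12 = (o - 2)*(o^2 - 5*o + 6) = (o - 2)^2*(o - 3)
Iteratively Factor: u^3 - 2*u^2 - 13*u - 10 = (u - 5)*(u^2 + 3*u + 2) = (u - 5)*(u + 2)*(u + 1)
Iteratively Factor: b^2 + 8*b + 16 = (b + 4)*(b + 4)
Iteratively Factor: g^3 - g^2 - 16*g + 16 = (g - 1)*(g^2 - 16) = (g - 1)*(g + 4)*(g - 4)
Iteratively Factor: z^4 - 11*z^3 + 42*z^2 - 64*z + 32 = (z - 4)*(z^3 - 7*z^2 + 14*z - 8) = (z - 4)^2*(z^2 - 3*z + 2) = (z - 4)^2*(z - 2)*(z - 1)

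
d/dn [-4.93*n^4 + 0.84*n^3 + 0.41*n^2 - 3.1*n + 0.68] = -19.72*n^3 + 2.52*n^2 + 0.82*n - 3.1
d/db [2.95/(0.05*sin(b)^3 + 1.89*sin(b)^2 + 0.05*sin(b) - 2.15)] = (-11.151*sin(b) + 0.22125*cos(2*b) - 0.36875)*cos(b)/(0.05*sin(b)^3 + 1.89*sin(b)^2 + 0.05*sin(b) - 2.15)^2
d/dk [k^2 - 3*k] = 2*k - 3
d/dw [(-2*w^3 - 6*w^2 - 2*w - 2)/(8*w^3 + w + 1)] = 4*w*(12*w^3 + 7*w^2 + 9*w - 3)/(64*w^6 + 16*w^4 + 16*w^3 + w^2 + 2*w + 1)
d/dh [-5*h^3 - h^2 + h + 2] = -15*h^2 - 2*h + 1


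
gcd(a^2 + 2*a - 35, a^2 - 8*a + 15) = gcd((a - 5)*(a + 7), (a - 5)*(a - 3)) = a - 5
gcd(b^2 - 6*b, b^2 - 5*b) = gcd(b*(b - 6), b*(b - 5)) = b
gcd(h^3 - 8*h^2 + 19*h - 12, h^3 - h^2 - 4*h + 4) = h - 1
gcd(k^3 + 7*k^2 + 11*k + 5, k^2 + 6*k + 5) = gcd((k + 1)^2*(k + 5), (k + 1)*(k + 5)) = k^2 + 6*k + 5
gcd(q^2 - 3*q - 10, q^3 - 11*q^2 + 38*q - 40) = q - 5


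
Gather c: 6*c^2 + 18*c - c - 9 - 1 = 6*c^2 + 17*c - 10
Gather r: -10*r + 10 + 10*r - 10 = 0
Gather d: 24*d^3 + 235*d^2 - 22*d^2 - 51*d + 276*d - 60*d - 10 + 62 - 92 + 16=24*d^3 + 213*d^2 + 165*d - 24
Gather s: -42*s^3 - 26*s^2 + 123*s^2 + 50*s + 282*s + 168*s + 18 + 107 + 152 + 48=-42*s^3 + 97*s^2 + 500*s + 325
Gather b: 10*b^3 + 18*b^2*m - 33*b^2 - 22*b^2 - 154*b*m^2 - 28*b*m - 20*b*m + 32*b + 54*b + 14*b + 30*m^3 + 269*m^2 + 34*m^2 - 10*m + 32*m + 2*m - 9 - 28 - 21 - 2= 10*b^3 + b^2*(18*m - 55) + b*(-154*m^2 - 48*m + 100) + 30*m^3 + 303*m^2 + 24*m - 60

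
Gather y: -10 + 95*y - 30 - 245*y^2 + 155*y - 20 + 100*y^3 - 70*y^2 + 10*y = 100*y^3 - 315*y^2 + 260*y - 60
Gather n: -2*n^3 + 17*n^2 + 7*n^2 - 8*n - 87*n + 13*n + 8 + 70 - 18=-2*n^3 + 24*n^2 - 82*n + 60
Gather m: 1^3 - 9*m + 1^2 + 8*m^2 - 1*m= 8*m^2 - 10*m + 2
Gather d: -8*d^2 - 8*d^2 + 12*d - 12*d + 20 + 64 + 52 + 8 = 144 - 16*d^2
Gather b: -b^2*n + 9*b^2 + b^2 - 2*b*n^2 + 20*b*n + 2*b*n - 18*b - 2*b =b^2*(10 - n) + b*(-2*n^2 + 22*n - 20)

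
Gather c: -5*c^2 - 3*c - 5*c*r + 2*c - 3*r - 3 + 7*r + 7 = -5*c^2 + c*(-5*r - 1) + 4*r + 4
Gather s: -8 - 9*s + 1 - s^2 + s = -s^2 - 8*s - 7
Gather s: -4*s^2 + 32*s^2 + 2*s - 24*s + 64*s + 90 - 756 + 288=28*s^2 + 42*s - 378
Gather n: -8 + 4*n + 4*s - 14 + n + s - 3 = 5*n + 5*s - 25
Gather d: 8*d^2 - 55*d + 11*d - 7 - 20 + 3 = 8*d^2 - 44*d - 24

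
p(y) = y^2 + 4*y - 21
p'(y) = 2*y + 4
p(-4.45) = -19.00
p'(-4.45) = -4.90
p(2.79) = -2.06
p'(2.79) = 9.58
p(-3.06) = -23.88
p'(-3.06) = -2.12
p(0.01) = -20.96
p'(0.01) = 4.02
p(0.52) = -18.65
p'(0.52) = 5.04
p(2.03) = -8.76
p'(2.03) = 8.06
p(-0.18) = -21.69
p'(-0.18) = 3.64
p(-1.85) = -24.98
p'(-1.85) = 0.30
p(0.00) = -21.00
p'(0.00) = 4.00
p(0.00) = -21.00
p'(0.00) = 4.00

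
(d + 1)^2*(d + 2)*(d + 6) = d^4 + 10*d^3 + 29*d^2 + 32*d + 12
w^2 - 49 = (w - 7)*(w + 7)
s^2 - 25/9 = (s - 5/3)*(s + 5/3)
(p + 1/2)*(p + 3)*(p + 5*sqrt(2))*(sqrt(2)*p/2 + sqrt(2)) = sqrt(2)*p^4/2 + 11*sqrt(2)*p^3/4 + 5*p^3 + 17*sqrt(2)*p^2/4 + 55*p^2/2 + 3*sqrt(2)*p/2 + 85*p/2 + 15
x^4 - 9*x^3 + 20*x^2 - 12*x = x*(x - 6)*(x - 2)*(x - 1)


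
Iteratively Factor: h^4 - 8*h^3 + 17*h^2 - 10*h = (h)*(h^3 - 8*h^2 + 17*h - 10) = h*(h - 5)*(h^2 - 3*h + 2) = h*(h - 5)*(h - 1)*(h - 2)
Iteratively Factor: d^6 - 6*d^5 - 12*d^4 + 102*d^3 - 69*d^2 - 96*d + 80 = (d + 4)*(d^5 - 10*d^4 + 28*d^3 - 10*d^2 - 29*d + 20) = (d - 4)*(d + 4)*(d^4 - 6*d^3 + 4*d^2 + 6*d - 5) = (d - 4)*(d - 1)*(d + 4)*(d^3 - 5*d^2 - d + 5) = (d - 4)*(d - 1)*(d + 1)*(d + 4)*(d^2 - 6*d + 5) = (d - 5)*(d - 4)*(d - 1)*(d + 1)*(d + 4)*(d - 1)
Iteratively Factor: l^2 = (l)*(l)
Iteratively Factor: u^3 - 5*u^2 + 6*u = (u - 3)*(u^2 - 2*u) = (u - 3)*(u - 2)*(u)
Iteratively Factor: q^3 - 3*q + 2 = (q - 1)*(q^2 + q - 2) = (q - 1)*(q + 2)*(q - 1)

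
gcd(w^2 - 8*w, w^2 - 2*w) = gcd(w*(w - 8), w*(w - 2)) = w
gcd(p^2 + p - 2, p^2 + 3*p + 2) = p + 2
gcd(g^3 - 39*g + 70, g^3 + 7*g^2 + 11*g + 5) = 1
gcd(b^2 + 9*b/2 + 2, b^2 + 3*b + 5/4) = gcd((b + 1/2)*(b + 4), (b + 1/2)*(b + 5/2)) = b + 1/2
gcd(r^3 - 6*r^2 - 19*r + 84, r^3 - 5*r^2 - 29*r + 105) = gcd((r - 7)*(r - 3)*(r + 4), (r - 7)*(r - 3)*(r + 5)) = r^2 - 10*r + 21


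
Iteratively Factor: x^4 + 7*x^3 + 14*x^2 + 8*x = (x + 1)*(x^3 + 6*x^2 + 8*x) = (x + 1)*(x + 2)*(x^2 + 4*x) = (x + 1)*(x + 2)*(x + 4)*(x)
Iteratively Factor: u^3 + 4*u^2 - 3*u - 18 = (u + 3)*(u^2 + u - 6) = (u + 3)^2*(u - 2)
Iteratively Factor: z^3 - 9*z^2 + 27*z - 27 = (z - 3)*(z^2 - 6*z + 9) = (z - 3)^2*(z - 3)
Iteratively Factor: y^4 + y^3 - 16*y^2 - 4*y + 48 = (y - 3)*(y^3 + 4*y^2 - 4*y - 16) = (y - 3)*(y + 4)*(y^2 - 4) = (y - 3)*(y + 2)*(y + 4)*(y - 2)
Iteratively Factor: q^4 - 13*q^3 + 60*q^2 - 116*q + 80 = (q - 2)*(q^3 - 11*q^2 + 38*q - 40) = (q - 2)^2*(q^2 - 9*q + 20) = (q - 5)*(q - 2)^2*(q - 4)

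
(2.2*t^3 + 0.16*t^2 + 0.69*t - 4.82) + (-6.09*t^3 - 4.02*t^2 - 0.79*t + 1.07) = -3.89*t^3 - 3.86*t^2 - 0.1*t - 3.75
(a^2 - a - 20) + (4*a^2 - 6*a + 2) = 5*a^2 - 7*a - 18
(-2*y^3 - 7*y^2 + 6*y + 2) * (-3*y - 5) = 6*y^4 + 31*y^3 + 17*y^2 - 36*y - 10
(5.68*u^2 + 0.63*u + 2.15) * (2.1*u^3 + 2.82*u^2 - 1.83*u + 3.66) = 11.928*u^5 + 17.3406*u^4 - 4.1028*u^3 + 25.6989*u^2 - 1.6287*u + 7.869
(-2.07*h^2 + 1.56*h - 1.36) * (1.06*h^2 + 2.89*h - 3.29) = -2.1942*h^4 - 4.3287*h^3 + 9.8771*h^2 - 9.0628*h + 4.4744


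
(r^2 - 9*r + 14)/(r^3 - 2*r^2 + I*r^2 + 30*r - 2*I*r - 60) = (r - 7)/(r^2 + I*r + 30)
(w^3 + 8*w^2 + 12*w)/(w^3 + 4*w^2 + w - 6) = w*(w + 6)/(w^2 + 2*w - 3)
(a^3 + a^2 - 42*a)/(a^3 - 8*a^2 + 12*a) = (a + 7)/(a - 2)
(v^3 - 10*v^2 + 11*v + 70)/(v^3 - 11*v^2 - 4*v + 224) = (v^2 - 3*v - 10)/(v^2 - 4*v - 32)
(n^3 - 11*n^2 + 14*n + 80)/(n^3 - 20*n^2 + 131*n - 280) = (n + 2)/(n - 7)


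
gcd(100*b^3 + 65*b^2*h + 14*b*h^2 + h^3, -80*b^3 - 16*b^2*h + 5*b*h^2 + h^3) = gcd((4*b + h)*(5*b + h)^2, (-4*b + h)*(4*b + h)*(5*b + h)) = 20*b^2 + 9*b*h + h^2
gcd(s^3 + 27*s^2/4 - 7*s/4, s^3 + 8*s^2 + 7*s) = s^2 + 7*s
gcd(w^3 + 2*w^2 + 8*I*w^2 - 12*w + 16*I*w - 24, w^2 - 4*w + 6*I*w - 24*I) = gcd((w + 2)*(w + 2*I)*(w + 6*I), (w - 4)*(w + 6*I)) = w + 6*I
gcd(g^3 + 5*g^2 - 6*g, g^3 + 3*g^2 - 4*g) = g^2 - g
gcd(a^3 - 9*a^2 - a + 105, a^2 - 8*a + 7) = a - 7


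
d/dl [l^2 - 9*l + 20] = 2*l - 9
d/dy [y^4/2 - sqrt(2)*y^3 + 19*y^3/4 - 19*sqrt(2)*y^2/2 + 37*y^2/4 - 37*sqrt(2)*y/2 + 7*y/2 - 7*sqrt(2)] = 2*y^3 - 3*sqrt(2)*y^2 + 57*y^2/4 - 19*sqrt(2)*y + 37*y/2 - 37*sqrt(2)/2 + 7/2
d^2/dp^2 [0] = 0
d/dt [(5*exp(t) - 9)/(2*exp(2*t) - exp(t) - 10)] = (-(4*exp(t) - 1)*(5*exp(t) - 9) + 10*exp(2*t) - 5*exp(t) - 50)*exp(t)/(-2*exp(2*t) + exp(t) + 10)^2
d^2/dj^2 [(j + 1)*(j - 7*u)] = 2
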